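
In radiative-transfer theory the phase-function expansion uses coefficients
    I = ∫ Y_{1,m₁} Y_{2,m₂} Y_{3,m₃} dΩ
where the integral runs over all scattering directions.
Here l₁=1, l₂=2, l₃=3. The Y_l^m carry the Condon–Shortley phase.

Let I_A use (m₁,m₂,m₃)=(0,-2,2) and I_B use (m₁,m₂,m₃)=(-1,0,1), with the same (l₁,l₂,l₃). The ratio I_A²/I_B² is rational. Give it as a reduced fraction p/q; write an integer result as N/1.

Shared (l₁,l₂,l₃)=(1,2,3): N and (l;000)² cancel in I_A²/I_B².
A: Δ = 0!·2!·4!/7! = 1/105; Racah Σ t=0..0: t=0:+1/24 = 1/24; ⇒ 3j(1 2 3; 0 -2 2)² = 1/21, sgn -1
B: Δ = 0!·2!·4!/7! = 1/105; Racah Σ t=0..0: t=0:+1/8 = 1/8; ⇒ 3j(1 2 3; -1 0 1)² = 2/35, sgn +1
I_A²/I_B² = (1/21)/(2/35) = 5/6

5/6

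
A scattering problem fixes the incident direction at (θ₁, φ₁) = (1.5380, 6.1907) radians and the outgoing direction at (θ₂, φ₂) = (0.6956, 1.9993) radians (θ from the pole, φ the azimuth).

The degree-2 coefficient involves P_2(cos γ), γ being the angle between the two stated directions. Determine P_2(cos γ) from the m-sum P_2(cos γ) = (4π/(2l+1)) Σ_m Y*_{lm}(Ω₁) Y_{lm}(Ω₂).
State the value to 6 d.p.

Expand P_2 via completeness: Σ_{m} conj(Y_{2,m}) at Ω₁ times Y_{2,m} at Ω₂ —
  m=-2: Y*=+0.379277-0.070966i  Y=-0.103860+0.119911i  product -0.030882+0.052850i
  m=-1: Y*=+0.025210-0.002338i  Y=-0.157919-0.345699i  product -0.004790-0.008346i
  m=+0: Y*=-0.314374-0.000000i  Y=+0.242205+0.000000i  product -0.076143-0.000000i
  m=+1: Y*=-0.025210-0.002338i  Y=+0.157919-0.345699i  product -0.004790+0.008346i
  m=+2: Y*=+0.379277+0.070966i  Y=-0.103860-0.119911i  product -0.030882-0.052850i
Total Σ_m = -0.147486+0.000000i. Multiply by 2.513274: -0.370672+0.000000i. P_2(cos γ) = -0.370672

-0.370672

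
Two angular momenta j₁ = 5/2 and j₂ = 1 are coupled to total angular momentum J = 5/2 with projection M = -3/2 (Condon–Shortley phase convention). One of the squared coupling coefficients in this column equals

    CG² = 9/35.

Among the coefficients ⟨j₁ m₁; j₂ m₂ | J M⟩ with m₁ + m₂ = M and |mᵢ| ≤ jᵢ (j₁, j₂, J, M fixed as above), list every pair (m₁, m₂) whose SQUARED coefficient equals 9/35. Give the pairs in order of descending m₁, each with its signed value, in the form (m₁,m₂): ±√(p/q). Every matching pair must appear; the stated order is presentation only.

(-3/2,0): −√(9/35)

Admissible pairs with m₁+m₂ = M = -3/2: (-5/2,1), (-3/2,0), (-1/2,-1)
  (m₁,m₂)=(-1/2,-1): CG² = 16/35, CG = +√(16/35)
  (m₁,m₂)=(-3/2,0): CG² = 9/35, CG = −√(9/35)   ← matches the target
  (m₁,m₂)=(-5/2,1): CG² = 2/7, CG = −√(2/7)
Pairs with CG² = 9/35: (-3/2,0): −√(9/35)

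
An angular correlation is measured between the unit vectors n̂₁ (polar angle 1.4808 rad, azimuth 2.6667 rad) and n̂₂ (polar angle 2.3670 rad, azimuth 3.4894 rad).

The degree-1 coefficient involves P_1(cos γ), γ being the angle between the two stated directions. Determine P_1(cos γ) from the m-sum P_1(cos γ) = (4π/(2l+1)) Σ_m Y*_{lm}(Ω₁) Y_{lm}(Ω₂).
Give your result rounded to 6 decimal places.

Addition theorem: P_1(cos γ) = (4π/3) Σ_m Y*_{lm}(Ω₁) Y_{lm}(Ω₂), m = −1…1:
  [-1]  conj(Y_{1,-1})(Ω₁) = (-0.306019, 0.157335) ; Y_{1,-1}(Ω₂) = (-0.227178, 0.082362) ; Δ = (0.056562, -0.060948)
  [+0]  conj(Y_{1,0})(Ω₁) = (0.043913, -0.000000) ; Y_{1,0}(Ω₂) = (-0.349207, 0.000000) ; Δ = (-0.015335, 0.000000)
  [+1]  conj(Y_{1,1})(Ω₁) = (0.306019, 0.157335) ; Y_{1,1}(Ω₂) = (0.227178, 0.082362) ; Δ = (0.056562, 0.060948)
Accumulated sum (0.097790, 0.000000); after 4π/(2l+1) scaling, (0.409621, 0.000000) ⇒ P_1 = 0.409621

0.409621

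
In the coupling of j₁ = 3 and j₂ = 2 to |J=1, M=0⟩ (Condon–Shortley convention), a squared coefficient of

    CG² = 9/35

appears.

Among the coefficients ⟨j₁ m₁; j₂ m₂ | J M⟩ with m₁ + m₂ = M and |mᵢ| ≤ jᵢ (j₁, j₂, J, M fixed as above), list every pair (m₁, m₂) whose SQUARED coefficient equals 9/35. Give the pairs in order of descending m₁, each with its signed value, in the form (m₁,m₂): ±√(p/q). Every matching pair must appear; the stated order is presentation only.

(0,0): +√(9/35)

Admissible pairs with m₁+m₂ = M = 0: (-2,2), (-1,1), (0,0), (1,-1), (2,-2)
  (m₁,m₂)=(2,-2): CG² = 1/7, CG = +√(1/7)
  (m₁,m₂)=(1,-1): CG² = 8/35, CG = −√(8/35)
  (m₁,m₂)=(0,0): CG² = 9/35, CG = +√(9/35)   ← matches the target
  (m₁,m₂)=(-1,1): CG² = 8/35, CG = −√(8/35)
  (m₁,m₂)=(-2,2): CG² = 1/7, CG = +√(1/7)
Pairs with CG² = 9/35: (0,0): +√(9/35)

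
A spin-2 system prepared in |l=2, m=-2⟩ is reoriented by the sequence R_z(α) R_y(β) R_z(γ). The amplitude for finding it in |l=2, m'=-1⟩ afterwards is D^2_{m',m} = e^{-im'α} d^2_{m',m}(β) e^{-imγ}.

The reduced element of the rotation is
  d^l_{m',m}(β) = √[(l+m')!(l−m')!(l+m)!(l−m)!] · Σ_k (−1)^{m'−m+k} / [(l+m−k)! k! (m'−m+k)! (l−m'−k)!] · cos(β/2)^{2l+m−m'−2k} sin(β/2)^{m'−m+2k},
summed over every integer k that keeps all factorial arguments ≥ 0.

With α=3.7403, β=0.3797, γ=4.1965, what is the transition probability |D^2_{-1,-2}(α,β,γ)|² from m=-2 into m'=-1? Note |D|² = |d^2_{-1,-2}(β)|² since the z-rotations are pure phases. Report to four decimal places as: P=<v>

P=0.1278

Split into d^2_{-1,-2}(β=0.3797) × two z-phases.
Half-angle: c=0.982033, s=0.188712. N=√(1·6·1·24)=12.000000
k∈{0} keeps every argument non-negative
  k=0: (−1)^1·12.0000/(6)·0.9820^3·0.1887^1 = -0.357443
d^2_{-1,-2}(0.3797) = -0.357443
|D^2_{-1,-2}|² = |d^2_{-1,-2}(β)|² = (-0.357443)² = 0.127765 (the z-rotation phases have unit modulus)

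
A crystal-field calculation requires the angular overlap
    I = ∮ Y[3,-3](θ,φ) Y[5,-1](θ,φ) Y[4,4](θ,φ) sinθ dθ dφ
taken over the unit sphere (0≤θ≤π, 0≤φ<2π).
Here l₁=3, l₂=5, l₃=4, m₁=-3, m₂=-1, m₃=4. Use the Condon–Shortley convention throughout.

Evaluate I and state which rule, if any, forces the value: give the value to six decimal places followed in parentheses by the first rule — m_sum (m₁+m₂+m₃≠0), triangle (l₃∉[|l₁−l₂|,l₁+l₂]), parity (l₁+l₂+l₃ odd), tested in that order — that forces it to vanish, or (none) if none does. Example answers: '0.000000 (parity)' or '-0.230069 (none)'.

0.050679 (none)

Rules hold: Σm=0, L=12 even, 2≤4≤8.
N = 7·11·9 = 693
Δ = 4!·2!·6!/13! = 1/180180
Racah Σ t=1..3: t=1:−1/576 t=2:+1/144 t=3:−1/576 = 1/288
⇒ 3j(3 5 4; 0 0 0)² = 20/1001, sgn +1
Racah Σ t=4..4: t=4:+1/34560 = 1/34560
⇒ 3j(3 5 4; -3 -1 4)² = 1/429, sgn +1
4πI² = N·(3j₀)²·(3jₘ)² = 60/1859
I = +1·√(0.0322754/4π) = 0.05067935
No selection rule forces the value: the integral is nonzero (none).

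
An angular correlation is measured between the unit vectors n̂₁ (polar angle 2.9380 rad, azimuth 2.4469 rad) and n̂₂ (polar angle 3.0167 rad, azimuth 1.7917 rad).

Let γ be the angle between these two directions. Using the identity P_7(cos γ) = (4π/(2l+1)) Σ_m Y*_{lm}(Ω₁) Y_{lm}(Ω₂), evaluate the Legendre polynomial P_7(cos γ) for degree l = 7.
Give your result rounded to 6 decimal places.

0.780057

Term-by-term m-sum for l=7 (normalisation 4π/15 = 0.837758):
  [-7]  conj(Y_{7,-7})(Ω₁) = (-0.000001, -0.000007) ; Y_{7,-7}(Ω₂) = (0.000000, 0.000000) ; Δ = (-0.000000, -0.000000)
  [-6]  conj(Y_{7,-6})(Ω₁) = (0.000065, -0.000107) ; Y_{7,-6}(Ω₂) = (0.000002, -0.000007) ; Δ = (-0.000000, -0.000000)
  [-5]  conj(Y_{7,-5})(Ω₁) = (0.001344, -0.000463) ; Y_{7,-5}(Ω₂) = (-0.000116, -0.000058) ; Δ = (-0.000000, -0.000000)
  [-4]  conj(Y_{7,-4})(Ω₁) = (0.010632, 0.004036) ; Y_{7,-4}(Ω₂) = (-0.001090, 0.001328) ; Δ = (-0.000017, 0.000010)
  [-3]  conj(Y_{7,-3})(Ω₁) = (0.031991, 0.056755) ; Y_{7,-3}(Ω₂) = (0.010081, 0.012917) ; Δ = (-0.000411, 0.000985)
  [-2]  conj(Y_{7,-2})(Ω₁) = (-0.046385, 0.252881) ; Y_{7,-2}(Ω₂) = (0.098653, -0.046662) ; Δ = (0.007224, 0.027112)
  [-1]  conj(Y_{7,-1})(Ω₁) = (-0.472609, 0.393804) ; Y_{7,-1}(Ω₂) = (-0.100220, -0.446280) ; Δ = (0.223112, 0.171449)
  [+0]  conj(Y_{7,0})(Ω₁) = (-0.543901, -0.000000) ; Y_{7,0}(Ω₂) = (-0.866533, 0.000000) ; Δ = (0.471308, 0.000000)
  [+1]  conj(Y_{7,1})(Ω₁) = (0.472609, 0.393804) ; Y_{7,1}(Ω₂) = (0.100220, -0.446280) ; Δ = (0.223112, -0.171449)
  [+2]  conj(Y_{7,2})(Ω₁) = (-0.046385, -0.252881) ; Y_{7,2}(Ω₂) = (0.098653, 0.046662) ; Δ = (0.007224, -0.027112)
  [+3]  conj(Y_{7,3})(Ω₁) = (-0.031991, 0.056755) ; Y_{7,3}(Ω₂) = (-0.010081, 0.012917) ; Δ = (-0.000411, -0.000985)
  [+4]  conj(Y_{7,4})(Ω₁) = (0.010632, -0.004036) ; Y_{7,4}(Ω₂) = (-0.001090, -0.001328) ; Δ = (-0.000017, -0.000010)
  [+5]  conj(Y_{7,5})(Ω₁) = (-0.001344, -0.000463) ; Y_{7,5}(Ω₂) = (0.000116, -0.000058) ; Δ = (-0.000000, 0.000000)
  [+6]  conj(Y_{7,6})(Ω₁) = (0.000065, 0.000107) ; Y_{7,6}(Ω₂) = (0.000002, 0.000007) ; Δ = (-0.000000, 0.000000)
  [+7]  conj(Y_{7,7})(Ω₁) = (0.000001, -0.000007) ; Y_{7,7}(Ω₂) = (-0.000000, 0.000000) ; Δ = (-0.000000, 0.000000)
Total Σ_m = (0.931124, -0.000000). Multiply by 0.837758: (0.780057, -0.000000). P_7(cos γ) = 0.780057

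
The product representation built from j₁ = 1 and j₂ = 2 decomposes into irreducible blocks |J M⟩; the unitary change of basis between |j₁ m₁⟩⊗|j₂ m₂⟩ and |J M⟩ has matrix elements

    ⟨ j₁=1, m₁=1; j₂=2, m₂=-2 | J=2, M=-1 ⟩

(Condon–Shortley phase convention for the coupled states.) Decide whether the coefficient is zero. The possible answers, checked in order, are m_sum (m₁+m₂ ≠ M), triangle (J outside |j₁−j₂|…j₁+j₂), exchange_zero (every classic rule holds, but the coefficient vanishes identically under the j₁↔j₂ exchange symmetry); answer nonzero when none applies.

nonzero

m-sum: m₁+m₂ = 1+(-2) = -1, M = -1  ✓
triangle: |j₁−j₂| = 1 ≤ J = 2 ≤ j₁+j₂ = 3  ✓
exchange: j₁≠j₂ or m₁≠m₂ — the exchange symmetry imposes no constraint here
value check: CG = +√(1/3) = +0.577350 ≠ 0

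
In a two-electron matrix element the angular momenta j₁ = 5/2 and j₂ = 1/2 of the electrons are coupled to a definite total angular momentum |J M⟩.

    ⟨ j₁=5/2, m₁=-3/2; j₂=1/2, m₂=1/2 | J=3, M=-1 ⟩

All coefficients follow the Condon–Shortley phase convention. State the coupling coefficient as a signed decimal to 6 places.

j₁+j₂−J=0  J+j₁−j₂=5  J−j₁+j₂=1  j₁+j₂+J+1=7
(j₁±m₁, j₂±m₂, J±M) = (1,4,1,0,2,4)
P² = 192
sum k=0..0:
  [0] +1/24 = 1/24
S = 1/24
C² = P²·S² = 1/3 ; C = +0.577350

+0.577350  (= +√(1/3))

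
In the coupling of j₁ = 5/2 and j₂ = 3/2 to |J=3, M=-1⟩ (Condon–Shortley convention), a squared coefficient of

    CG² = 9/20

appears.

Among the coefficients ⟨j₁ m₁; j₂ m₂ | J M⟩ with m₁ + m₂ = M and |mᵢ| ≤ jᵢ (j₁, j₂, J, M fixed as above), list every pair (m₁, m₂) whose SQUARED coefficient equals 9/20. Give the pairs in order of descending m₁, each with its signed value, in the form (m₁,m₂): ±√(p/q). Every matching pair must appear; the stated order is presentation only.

(1/2,-3/2): +√(9/20)

Admissible pairs with m₁+m₂ = M = -1: (-5/2,3/2), (-3/2,1/2), (-1/2,-1/2), (1/2,-3/2)
  (m₁,m₂)=(1/2,-3/2): CG² = 9/20, CG = +√(9/20)   ← matches the target
  (m₁,m₂)=(-1/2,-1/2): CG² = 1/60, CG = +√(1/60)
  (m₁,m₂)=(-3/2,1/2): CG² = 49/120, CG = −√(49/120)
  (m₁,m₂)=(-5/2,3/2): CG² = 1/8, CG = −√(1/8)
Pairs with CG² = 9/20: (1/2,-3/2): +√(9/20)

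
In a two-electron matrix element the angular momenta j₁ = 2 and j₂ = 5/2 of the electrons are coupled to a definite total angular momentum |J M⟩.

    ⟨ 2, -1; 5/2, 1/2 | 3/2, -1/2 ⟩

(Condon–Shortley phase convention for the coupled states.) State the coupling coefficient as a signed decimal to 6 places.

+0.487950

j₁+j₂−J=3  J+j₁−j₂=1  J−j₁+j₂=2  j₁+j₂+J+1=7
(j₁±m₁, j₂±m₂, J±M) = (1,3,3,2,1,2)
P² = 48/35
sum k=2..3:
  [2] +1/2 = 1/2
  [3] −1/12 = -1/12
S = 5/12
C² = P²·S² = 5/21 ; C = +0.487950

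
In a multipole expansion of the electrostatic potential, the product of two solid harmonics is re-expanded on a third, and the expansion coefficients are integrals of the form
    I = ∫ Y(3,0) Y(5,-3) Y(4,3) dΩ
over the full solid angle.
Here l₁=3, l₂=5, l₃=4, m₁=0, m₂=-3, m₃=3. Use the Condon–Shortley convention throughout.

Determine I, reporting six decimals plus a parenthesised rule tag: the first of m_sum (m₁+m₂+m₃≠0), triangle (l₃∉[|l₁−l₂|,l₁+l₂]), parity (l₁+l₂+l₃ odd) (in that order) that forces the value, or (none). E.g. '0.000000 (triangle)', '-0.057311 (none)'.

Checks pass: Σm=0; 12 even; l₃=4∈[2,8].
(2·3+1)(2·5+1)(2·4+1) = 693
Δ: 4! 2! 6! / 13! → 1/180180
sum: t=1:−1/576 t=2:+1/144 t=3:−1/576 = 1/288
3j²(3 5 4; 0 0 0) = Δ·Π!·Σ² = 20/1001  (sign +1)
sum: t=1:−1/1440 t=2:+1/2880 = -1/2880
3j²(3 5 4; 0 -3 3) = Δ·Π!·Σ² = 7/715  (sign +1)
combine: 4πI² = 693·20/1001·7/715 = 252/1859
take √, sign +1: I = 0.10386175
No selection rule forces the value: the integral is nonzero (none).

0.103862 (none)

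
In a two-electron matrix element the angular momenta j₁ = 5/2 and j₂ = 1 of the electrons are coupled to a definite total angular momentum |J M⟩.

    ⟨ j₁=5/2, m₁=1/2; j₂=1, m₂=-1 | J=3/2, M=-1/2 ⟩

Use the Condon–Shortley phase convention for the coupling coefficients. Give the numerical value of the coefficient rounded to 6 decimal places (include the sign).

√[4·2!3!0!/6! · 3!2!0!2!1!2!] = √(16/5)
  +(−1)^0/∏(0,2,2,0,1,0)! = 1/4  (running 1/4)
⟨..|..⟩ = √(16/5)·(1/4) = +0.447214

+√(1/5) = +0.447214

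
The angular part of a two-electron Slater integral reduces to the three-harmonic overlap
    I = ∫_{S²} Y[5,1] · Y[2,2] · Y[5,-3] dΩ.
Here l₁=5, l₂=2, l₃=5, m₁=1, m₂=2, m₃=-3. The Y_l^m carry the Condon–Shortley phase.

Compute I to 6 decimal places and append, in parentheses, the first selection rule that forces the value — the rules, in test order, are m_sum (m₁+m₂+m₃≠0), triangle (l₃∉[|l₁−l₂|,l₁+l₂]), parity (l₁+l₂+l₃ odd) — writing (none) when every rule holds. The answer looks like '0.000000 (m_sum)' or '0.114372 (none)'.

0.171169 (none)

m-sum 0 ✓  L=12 even ✓  3≤5≤7 ✓
Π(2lᵢ+1) = 11×5×11 = 605
triangle coeff Δ(5,2,5) = 1/38610
Σ_t [0,2]: t=0:+1/2880 t=1:−1/576 t=2:+1/2880 = -1/960
(3j)²=10/429 [(5 2 5; 0 0 0)], sign=+1
Σ_t [2,2]: t=2:+1/5760 = 1/5760
(3j)²=56/2145 [(5 2 5; 1 2 -3)], sign=+1
⇒ 4πI² = 560/1521
I = (+1)√(560/1521/(4π)) = 0.17116875
No selection rule forces the value: the integral is nonzero (none).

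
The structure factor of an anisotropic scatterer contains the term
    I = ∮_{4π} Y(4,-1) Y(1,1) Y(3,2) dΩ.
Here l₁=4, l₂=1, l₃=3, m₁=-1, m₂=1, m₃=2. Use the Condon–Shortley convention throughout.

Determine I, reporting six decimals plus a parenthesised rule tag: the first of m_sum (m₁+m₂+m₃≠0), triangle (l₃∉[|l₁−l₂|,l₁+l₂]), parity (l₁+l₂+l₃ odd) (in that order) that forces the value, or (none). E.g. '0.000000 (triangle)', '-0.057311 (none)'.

Σmᵢ = 2 ≠ 0, so the φ-integral vanishes; I = 0

0.000000 (m_sum)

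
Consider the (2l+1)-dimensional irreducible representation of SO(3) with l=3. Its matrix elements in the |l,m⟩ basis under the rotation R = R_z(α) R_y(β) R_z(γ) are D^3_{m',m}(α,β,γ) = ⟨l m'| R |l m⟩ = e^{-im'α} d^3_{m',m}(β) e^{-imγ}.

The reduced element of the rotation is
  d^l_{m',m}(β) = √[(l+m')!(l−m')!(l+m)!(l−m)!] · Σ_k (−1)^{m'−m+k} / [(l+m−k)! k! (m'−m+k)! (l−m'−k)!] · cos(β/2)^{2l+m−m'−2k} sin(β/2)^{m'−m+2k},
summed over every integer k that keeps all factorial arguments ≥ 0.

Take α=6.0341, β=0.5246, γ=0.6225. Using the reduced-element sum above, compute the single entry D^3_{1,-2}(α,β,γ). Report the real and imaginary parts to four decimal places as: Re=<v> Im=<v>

D^3_{1,-2}(6.0341,0.5246,0.6225) = e^{-i·1·6.0341}·d^3_{1,-2}(0.5246)·e^{-i·-2·0.6225}. Compute d first:
c=cos(0.524600/2)=0.965796, s=sin(0.524600/2)=0.259303; N=√[24·2·1·120]=75.894664
k∈{0,1} keeps every argument non-negative
  k=0: (−1)^3·75.8947/(12)·0.9658^3·0.2593^3 = -0.099336
  k=1: (−1)^4·75.8947/(24)·0.9658^1·0.2593^5 = +0.003580
d^3_{1,-2}(0.5246) = -0.099336 +0.003580 = -0.095756
Phases: e^{-i·(1)·6.0341}=+0.969138+0.246518i, e^{-i·(-2)·0.6225}=+0.320063+0.947396i ⇒ D=-0.007338-0.095474i

Re=-0.0073 Im=-0.0955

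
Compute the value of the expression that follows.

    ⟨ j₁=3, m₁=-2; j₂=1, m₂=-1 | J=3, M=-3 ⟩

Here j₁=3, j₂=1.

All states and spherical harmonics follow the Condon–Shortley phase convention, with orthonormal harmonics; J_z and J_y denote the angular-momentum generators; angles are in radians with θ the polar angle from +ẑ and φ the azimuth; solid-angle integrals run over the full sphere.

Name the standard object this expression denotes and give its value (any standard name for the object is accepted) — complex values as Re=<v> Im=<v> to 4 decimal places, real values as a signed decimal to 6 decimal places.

This is a Clebsch–Gordan (vector-coupling) coefficient.
√[7·1!5!1!/8! · 1!5!0!2!0!6!] = √(3600)
  +(−1)^0/∏(0,1,5,0,0,1)! = 1/120  (running 1/120)
⟨..|..⟩ = √(3600)·(1/120) = +0.500000

Clebsch–Gordan coefficient, +√(1/4) ≈ +0.500000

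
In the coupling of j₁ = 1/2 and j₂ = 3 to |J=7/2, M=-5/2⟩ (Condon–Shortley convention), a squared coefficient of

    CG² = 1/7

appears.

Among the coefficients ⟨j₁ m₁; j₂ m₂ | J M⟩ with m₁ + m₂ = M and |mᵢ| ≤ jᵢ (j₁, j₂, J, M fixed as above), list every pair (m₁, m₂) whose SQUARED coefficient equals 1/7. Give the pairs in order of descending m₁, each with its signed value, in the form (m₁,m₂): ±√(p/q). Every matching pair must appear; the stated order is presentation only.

Admissible pairs with m₁+m₂ = M = -5/2: (-1/2,-2), (1/2,-3)
  (m₁,m₂)=(1/2,-3): CG² = 1/7, CG = +√(1/7)   ← matches the target
  (m₁,m₂)=(-1/2,-2): CG² = 6/7, CG = +√(6/7)
Pairs with CG² = 1/7: (1/2,-3): +√(1/7)

(1/2,-3): +√(1/7)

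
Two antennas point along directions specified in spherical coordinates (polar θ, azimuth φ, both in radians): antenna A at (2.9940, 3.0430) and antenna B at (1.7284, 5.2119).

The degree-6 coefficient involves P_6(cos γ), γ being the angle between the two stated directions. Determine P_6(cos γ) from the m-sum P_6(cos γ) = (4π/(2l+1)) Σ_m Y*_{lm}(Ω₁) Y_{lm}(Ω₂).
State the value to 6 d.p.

-0.277650

Expand P_6 via completeness: Σ_{m} conj(Y_{6,m}) at Ω₁ times Y_{6,m} at Ω₂ —
  m=-6: (0.000004, -0.000003) × (0.443582, 0.064560) = (0.000002, -0.000001)  (running Σ = (0.000002, -0.000001))
  m=-5: (0.000100, -0.000054) × (-0.148170, 0.197340) = (-0.000004, 0.000028)  (running Σ = (-0.000002, 0.000027))
  m=-4: (0.001504, -0.000626) × (0.102534, 0.225203) = (0.000295, 0.000275)  (running Σ = (0.000293, 0.000301))
  m=-3: (0.015214, -0.004636) × (-0.268060, -0.019405) = (-0.004168, 0.000948)  (running Σ = (-0.003875, 0.001249))
  m=-2: (0.103448, -0.020667) × (-0.099120, 0.154039) = (-0.007070, 0.017984)  (running Σ = (-0.010946, 0.019232))
  m=-1: (0.431568, -0.042688) × (-0.130948, -0.239978) = (-0.066757, -0.097977)  (running Σ = (-0.077703, -0.078745))
  m=0: (0.797240, -0.000000) × (-0.165352, 0.000000) = (-0.131825, 0.000000)  (running Σ = (-0.209528, -0.078745))
  m=1: (-0.431568, -0.042688) × (0.130948, -0.239978) = (-0.066757, 0.097977)  (running Σ = (-0.276286, 0.019232))
  m=2: (0.103448, 0.020667) × (-0.099120, -0.154039) = (-0.007070, -0.017984)  (running Σ = (-0.283356, 0.001249))
  m=3: (-0.015214, -0.004636) × (0.268060, -0.019405) = (-0.004168, -0.000948)  (running Σ = (-0.287524, 0.000301))
  m=4: (0.001504, 0.000626) × (0.102534, -0.225203) = (0.000295, -0.000275)  (running Σ = (-0.287229, 0.000027))
  m=5: (-0.000100, -0.000054) × (0.148170, 0.197340) = (-0.000004, -0.000028)  (running Σ = (-0.287233, -0.000001))
  m=6: (0.000004, 0.000003) × (0.443582, -0.064560) = (0.000002, 0.000001)  (running Σ = (-0.287231, 0.000000))
Accumulated sum (-0.287231, 0.000000); after 4π/(2l+1) scaling, (-0.277650, 0.000000) ⇒ P_6 = -0.277650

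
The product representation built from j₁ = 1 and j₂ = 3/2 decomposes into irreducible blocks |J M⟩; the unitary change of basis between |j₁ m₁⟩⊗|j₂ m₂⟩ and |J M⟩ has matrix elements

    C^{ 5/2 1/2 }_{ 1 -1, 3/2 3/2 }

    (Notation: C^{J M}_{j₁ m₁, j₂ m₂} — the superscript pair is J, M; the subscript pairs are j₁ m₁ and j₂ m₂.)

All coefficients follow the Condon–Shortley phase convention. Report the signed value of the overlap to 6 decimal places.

+0.316228  (= +√(1/10))

triangle: 0!*2!*3!/6! = 12/720
(j±m)!: 0!*2!*3!*0!*3!*2! = 144
prefactor² = (2J+1)*Δ*N² = 72/5
  k=0: +1/(0!*0!*2!*3!*0!*0!) = 1/12
Σ = 1/12  ⇒  CG² = 72/5*(1/12)² = 1/10
CG = +√(1/10) = +0.316228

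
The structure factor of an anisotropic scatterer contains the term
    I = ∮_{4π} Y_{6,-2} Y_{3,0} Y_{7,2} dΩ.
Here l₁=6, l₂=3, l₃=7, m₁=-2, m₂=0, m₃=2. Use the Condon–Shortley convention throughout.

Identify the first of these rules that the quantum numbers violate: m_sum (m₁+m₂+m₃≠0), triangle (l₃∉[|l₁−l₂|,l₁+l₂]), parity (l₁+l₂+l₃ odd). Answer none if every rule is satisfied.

none

Σmᵢ = 0  ✓
l₃∈[|l₁−l₂|,l₁+l₂]=[3,9], have l₃=7  ✓
Σlᵢ = 16 ⇒ even  ✓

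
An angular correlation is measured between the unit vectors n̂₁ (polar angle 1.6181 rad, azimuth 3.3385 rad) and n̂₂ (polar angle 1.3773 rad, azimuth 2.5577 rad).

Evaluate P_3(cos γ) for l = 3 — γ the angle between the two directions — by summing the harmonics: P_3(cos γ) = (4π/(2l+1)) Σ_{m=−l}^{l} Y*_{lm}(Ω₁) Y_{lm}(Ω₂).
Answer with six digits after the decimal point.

Summing Y*_{l m}(θ₁,φ₁)·Y_{l m}(θ₂,φ₂) over m ∈ [−3, 3]; prefactor 4π/(2·3+1) = 1.795196:
  m=-3: Y*=-0.345359-0.231598i  Y=+0.070933-0.387865i  product -0.114326+0.117525i
  m=-2: Y*=-0.044527-0.018502i  Y=+0.074223+0.174090i  product -0.000084-0.009125i
  m=-1: Y*=+0.313041+0.062449i  Y=+0.215685+0.142513i  product +0.058618+0.058082i
  m=+0: Y*=+0.052741-0.000000i  Y=-0.202009+0.000000i  product -0.010654+0.000000i
  m=+1: Y*=-0.313041+0.062449i  Y=-0.215685+0.142513i  product +0.058618-0.058082i
  m=+2: Y*=-0.044527+0.018502i  Y=+0.074223-0.174090i  product -0.000084+0.009125i
  m=+3: Y*=+0.345359-0.231598i  Y=-0.070933-0.387865i  product -0.114326-0.117525i
Accumulated sum -0.122238+0.000000i; after 4π/(2l+1) scaling, -0.219441+0.000000i ⇒ P_3 = -0.219441

-0.219441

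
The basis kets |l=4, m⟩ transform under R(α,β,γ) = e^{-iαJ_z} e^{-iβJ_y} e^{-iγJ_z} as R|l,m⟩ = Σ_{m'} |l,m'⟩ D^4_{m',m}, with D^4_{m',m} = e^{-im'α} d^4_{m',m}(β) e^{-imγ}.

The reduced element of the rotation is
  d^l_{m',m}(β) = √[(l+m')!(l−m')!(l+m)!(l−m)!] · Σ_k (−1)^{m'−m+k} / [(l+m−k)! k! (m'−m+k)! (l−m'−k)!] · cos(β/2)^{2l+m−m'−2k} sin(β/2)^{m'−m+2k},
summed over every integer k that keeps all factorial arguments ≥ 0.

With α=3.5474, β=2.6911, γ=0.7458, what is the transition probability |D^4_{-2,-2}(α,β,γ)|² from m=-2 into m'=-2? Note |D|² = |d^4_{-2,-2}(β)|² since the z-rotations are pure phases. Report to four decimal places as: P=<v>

D^4_{-2,-2}(3.5474,2.6911,0.7458) = e^{-i·-2·3.5474}·d^4_{-2,-2}(2.6911)·e^{-i·-2·0.7458}. Compute d first:
c=cos(2.691100/2)=0.223346, s=sin(2.691100/2)=0.974739; N=√[2·720·2·720]=1440.000000
The bounds max(0,m−m')=0 and min(l+m,l−m')=2 give 3 terms
  k=0: (−1)^0·1440.0000/(1440)·0.2233^8·0.9747^0 = +0.000006
  k=1: (−1)^1·1440.0000/(120)·0.2233^6·0.9747^2 = -0.001415
  k=2: (−1)^2·1440.0000/(96)·0.2233^4·0.9747^4 = +0.033695
d^4_{-2,-2}(2.6911) = +0.000006 -0.001415 +0.033695 = +0.032286
|D^4_{-2,-2}|² = |d^4_{-2,-2}(β)|² = (+0.032286)² = 0.001042 (the z-rotation phases have unit modulus)

P=0.0010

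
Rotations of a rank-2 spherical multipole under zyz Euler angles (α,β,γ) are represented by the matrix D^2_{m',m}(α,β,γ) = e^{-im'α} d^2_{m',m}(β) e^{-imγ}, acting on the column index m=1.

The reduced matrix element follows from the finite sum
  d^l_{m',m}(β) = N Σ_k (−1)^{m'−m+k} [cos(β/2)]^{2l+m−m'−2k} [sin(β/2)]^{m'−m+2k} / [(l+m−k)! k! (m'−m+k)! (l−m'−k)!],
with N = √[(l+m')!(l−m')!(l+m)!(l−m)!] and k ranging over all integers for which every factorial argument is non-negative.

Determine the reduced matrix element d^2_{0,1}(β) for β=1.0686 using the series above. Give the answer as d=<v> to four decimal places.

d=0.5167

d^2_{0,1}(β=1.0686) via the finite sum:
c=cos(1.068600/2)=0.860625, s=sin(1.068600/2)=0.509239; N=√[2·2·6·1]=4.898979
k: max(0,(1)−(0))=1 … min(2+(1),2−(0))=2
  k=1: (−1)^0·4.8990/(2)·0.8606^3·0.5092^1 = +0.795132
  k=2: (−1)^1·4.8990/(2)·0.8606^1·0.5092^3 = -0.278390
d^2_{0,1}(1.0686) = +0.795132 -0.278390 = +0.516742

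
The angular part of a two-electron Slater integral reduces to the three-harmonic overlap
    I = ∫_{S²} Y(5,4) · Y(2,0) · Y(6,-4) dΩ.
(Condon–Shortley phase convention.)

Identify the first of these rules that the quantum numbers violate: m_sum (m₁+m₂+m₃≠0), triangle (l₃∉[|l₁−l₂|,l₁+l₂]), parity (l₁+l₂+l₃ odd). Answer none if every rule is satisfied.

m₁+m₂+m₃ = 4 + 0 − 4 = 0  ✓
triangle: |5−2|=3 ≤ l₃=6 ≤ 5+2=7  ✓
parity: l₁+l₂+l₃ = 13 is odd  ✗

parity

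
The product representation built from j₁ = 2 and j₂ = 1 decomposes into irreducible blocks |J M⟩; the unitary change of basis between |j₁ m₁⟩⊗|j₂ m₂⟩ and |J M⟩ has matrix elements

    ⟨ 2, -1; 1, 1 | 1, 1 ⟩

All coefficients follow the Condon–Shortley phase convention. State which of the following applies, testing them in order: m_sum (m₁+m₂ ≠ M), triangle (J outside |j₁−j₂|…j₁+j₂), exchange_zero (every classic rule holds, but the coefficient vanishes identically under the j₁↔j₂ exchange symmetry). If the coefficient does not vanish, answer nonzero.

m-sum: m₁+m₂ = -1+1 = 0, M = 1  ✗ ⇒ coefficient is 0

m_sum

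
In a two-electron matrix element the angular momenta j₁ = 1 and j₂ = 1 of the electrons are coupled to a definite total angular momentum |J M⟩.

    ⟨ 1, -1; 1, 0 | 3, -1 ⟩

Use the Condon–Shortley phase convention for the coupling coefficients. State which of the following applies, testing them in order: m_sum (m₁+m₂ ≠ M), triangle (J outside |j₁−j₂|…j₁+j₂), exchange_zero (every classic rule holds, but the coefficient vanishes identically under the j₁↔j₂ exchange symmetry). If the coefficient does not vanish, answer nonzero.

m-sum: m₁+m₂ = -1+0 = -1, M = -1  ✓
triangle: need |j₁−j₂| ≤ J ≤ j₁+j₂, i.e. J ∈ [0, 2]; J = 3 is outside ✗ ⇒ coefficient is 0

triangle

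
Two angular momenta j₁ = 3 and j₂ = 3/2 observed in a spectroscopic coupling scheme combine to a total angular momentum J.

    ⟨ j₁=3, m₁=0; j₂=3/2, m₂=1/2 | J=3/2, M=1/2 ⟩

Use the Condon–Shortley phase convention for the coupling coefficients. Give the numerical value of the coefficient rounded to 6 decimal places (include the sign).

+√(9/35) = +0.507093

triangle: 3!*3!*0!/7! = 36/5040
(j±m)!: 3!*3!*2!*1!*2!*1! = 144
prefactor² = (2J+1)*Δ*N² = 144/35
  k=2: +1/(2!*1!*1!*0!*2!*0!) = 1/4
Σ = 1/4  ⇒  CG² = 144/35*(1/4)² = 9/35
CG = +√(9/35) = +0.507093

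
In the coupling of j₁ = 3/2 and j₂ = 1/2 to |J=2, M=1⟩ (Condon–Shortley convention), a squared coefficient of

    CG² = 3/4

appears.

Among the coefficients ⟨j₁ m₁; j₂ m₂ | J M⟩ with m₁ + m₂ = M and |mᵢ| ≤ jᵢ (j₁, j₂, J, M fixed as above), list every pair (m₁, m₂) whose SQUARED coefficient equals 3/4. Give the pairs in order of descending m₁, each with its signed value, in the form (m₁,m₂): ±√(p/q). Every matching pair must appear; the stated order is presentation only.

Admissible pairs with m₁+m₂ = M = 1: (1/2,1/2), (3/2,-1/2)
  (m₁,m₂)=(3/2,-1/2): CG² = 1/4, CG = +√(1/4)
  (m₁,m₂)=(1/2,1/2): CG² = 3/4, CG = +√(3/4)   ← matches the target
Pairs with CG² = 3/4: (1/2,1/2): +√(3/4)

(1/2,1/2): +√(3/4)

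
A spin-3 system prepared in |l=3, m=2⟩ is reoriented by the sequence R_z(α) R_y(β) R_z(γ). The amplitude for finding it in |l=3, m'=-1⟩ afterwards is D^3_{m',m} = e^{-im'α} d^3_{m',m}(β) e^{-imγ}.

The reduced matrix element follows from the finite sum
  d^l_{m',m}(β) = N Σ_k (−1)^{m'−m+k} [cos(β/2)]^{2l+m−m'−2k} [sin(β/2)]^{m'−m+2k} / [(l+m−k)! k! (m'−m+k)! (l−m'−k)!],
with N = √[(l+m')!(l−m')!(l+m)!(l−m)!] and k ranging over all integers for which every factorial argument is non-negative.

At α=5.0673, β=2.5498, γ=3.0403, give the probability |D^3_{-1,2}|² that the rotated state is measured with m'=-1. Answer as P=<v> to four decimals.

Split into d^3_{-1,2}(β=2.5498) × two z-phases.
Half-angle: c=0.291597, s=0.956541. N=√(2·24·120·1)=75.894664
The bounds max(0,m−m')=3 and min(l+m,l−m')=4 give 2 terms
  k=3: (−1)^0·75.8947/(12)·0.2916^3·0.9565^3 = +0.137243
  k=4: (−1)^1·75.8947/(24)·0.2916^1·0.9565^5 = -0.738417
d^3_{-1,2}(2.5498) = +0.137243 -0.738417 = -0.601174
|D^3_{-1,2}|² = |d^3_{-1,2}(β)|² = (-0.601174)² = 0.361410 (the z-rotation phases have unit modulus)

P=0.3614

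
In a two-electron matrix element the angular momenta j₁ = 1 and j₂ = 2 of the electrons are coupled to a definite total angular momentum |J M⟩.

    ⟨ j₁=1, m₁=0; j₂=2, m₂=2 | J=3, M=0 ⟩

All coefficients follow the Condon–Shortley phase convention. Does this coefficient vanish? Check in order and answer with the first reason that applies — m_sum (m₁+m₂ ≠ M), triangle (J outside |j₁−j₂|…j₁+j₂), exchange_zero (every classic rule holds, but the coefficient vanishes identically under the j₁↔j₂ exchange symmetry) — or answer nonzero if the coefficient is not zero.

m-sum: m₁+m₂ = 0+2 = 2, M = 0  ✗ ⇒ coefficient is 0

m_sum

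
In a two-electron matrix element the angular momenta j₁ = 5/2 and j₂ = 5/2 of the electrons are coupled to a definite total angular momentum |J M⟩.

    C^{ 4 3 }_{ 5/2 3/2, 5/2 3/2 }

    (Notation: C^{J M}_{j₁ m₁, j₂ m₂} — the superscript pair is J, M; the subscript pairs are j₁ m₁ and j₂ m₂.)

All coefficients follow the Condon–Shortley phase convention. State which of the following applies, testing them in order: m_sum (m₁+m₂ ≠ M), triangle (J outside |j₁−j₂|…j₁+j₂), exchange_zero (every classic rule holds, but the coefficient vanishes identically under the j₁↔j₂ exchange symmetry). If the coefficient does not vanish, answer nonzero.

m-sum: m₁+m₂ = 3/2+3/2 = 3, M = 3  ✓
triangle: |j₁−j₂| = 0 ≤ J = 4 ≤ j₁+j₂ = 5  ✓
exchange: j₁=j₂ and m₁=m₂, and (−1)^(j₁+j₂−J) = (−1)^1 = −1 forces ⟨j₁m₁;j₂m₂|JM⟩ = −⟨j₂m₂;j₁m₁|JM⟩ = −⟨j₁m₁;j₂m₂|JM⟩ ⇒ the coefficient vanishes identically
Racah sum check: Σ_k collapses to 0 ⇒ CG = 0

exchange_zero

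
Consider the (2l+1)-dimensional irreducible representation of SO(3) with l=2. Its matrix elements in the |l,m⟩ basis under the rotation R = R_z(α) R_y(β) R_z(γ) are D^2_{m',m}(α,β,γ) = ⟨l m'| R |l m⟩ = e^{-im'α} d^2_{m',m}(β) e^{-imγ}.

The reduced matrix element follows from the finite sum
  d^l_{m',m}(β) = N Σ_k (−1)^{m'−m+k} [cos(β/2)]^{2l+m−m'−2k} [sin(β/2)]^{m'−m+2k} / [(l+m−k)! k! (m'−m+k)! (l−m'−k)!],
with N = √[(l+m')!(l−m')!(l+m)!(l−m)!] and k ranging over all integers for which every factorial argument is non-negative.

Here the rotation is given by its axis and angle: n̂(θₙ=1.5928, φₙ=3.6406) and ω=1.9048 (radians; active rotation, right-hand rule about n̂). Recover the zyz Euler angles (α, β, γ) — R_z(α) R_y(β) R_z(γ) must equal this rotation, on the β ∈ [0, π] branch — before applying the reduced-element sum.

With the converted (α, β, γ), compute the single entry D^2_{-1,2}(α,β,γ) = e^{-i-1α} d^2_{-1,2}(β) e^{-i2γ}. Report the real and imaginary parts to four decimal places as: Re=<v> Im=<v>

Axis–angle → zyz. n̂ = (sinθₙcosφₙ, sinθₙsinφₙ, cosθₙ) = (-0.877845, -0.478438, -0.022002), ω = 1.9048.
R = I cosω + sinω [n̂]ₓ + (1−cosω) n̂n̂ᵀ gives
  R = [+0.695413, +0.578467, -0.426353; +0.536895, -0.023884, +0.843311; +0.477645, -0.815356, -0.327185]
β = atan2(√(R₁₃²+R₂₃²), R₃₃) = 1.904120; α = atan2(R₂₃, R₁₃) mod 2π = 2.038890; γ = atan2(R₃₂, −R₃₁) mod 2π = 4.182468
First d^2_{-1,2}(β=1.9041), then the phase factors e^{-i(-1)α} and e^{-i(2)γ}:
With c≡cos(β/2)=0.580006 and s≡sin(β/2)=0.814612, N=[1·6·24·1]^{1/2}=12.000000
The bounds max(0,m−m')=3 and min(l+m,l−m')=3 give 1 term
  k=3: (−1)^0·12.0000/(6)·0.5800^1·0.8146^3 = +0.627069
d^2_{-1,2}(1.9041) = +0.627069
D = (-0.451186+0.892430i)·(+0.627069)·(-0.489010-0.872278i) = +0.626493-0.026868i

Re=0.6265 Im=-0.0269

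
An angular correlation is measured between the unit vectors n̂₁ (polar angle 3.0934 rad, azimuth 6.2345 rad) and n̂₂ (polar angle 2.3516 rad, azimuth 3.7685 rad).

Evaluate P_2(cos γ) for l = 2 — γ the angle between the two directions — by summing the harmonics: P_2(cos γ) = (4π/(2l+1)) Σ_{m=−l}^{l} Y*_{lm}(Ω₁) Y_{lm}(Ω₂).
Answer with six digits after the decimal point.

Term-by-term m-sum for l=2 (normalisation 4π/5 = 2.513274):
  m=-2: (+0.000892-0.000087i) × (+0.060754-0.185201i) = +0.000038-0.000171i  (running Σ = +0.000038-0.000171i)
  m=-1: (-0.037129+0.001809i) × (+0.312809-0.226595i) = -0.011205+0.008979i  (running Σ = -0.011166+0.008809i)
  m=0: (+0.628587-0.000000i) × (+0.153349+0.000000i) = +0.096393+0.000000i  (running Σ = +0.085227+0.008809i)
  m=1: (+0.037129+0.001809i) × (-0.312809-0.226595i) = -0.011205-0.008979i  (running Σ = +0.074022-0.000171i)
  m=2: (+0.000892+0.000087i) × (+0.060754+0.185201i) = +0.000038+0.000171i  (running Σ = +0.074060-0.000000i)
Total Σ_m = +0.074060-0.000000i. Multiply by 2.513274: +0.186133-0.000000i. P_2(cos γ) = 0.186133

0.186133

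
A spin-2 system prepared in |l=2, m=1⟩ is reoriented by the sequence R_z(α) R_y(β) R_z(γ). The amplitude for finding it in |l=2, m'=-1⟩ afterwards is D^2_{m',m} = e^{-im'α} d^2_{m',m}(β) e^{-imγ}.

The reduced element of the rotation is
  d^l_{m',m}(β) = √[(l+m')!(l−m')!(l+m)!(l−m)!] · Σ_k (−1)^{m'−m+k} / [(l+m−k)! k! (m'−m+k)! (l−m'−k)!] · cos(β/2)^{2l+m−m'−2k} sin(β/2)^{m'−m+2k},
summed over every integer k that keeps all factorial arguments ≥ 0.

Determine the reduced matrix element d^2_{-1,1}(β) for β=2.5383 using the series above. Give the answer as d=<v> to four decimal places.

d=-0.5898

d^2_{-1,1}(β=2.5383) via the finite sum:
c=cos(2.538300/2)=0.297093, s=sin(2.538300/2)=0.954849; N=√[1·6·6·1]=6.000000
k: max(0,(1)−(-1))=2 … min(2+(1),2−(-1))=3
  k=2: (−1)^0·6.0000/(2)·0.2971^2·0.9548^2 = +0.241420
  k=3: (−1)^1·6.0000/(6)·0.2971^0·0.9548^4 = -0.831263
d^2_{-1,1}(2.5383) = +0.241420 -0.831263 = -0.589842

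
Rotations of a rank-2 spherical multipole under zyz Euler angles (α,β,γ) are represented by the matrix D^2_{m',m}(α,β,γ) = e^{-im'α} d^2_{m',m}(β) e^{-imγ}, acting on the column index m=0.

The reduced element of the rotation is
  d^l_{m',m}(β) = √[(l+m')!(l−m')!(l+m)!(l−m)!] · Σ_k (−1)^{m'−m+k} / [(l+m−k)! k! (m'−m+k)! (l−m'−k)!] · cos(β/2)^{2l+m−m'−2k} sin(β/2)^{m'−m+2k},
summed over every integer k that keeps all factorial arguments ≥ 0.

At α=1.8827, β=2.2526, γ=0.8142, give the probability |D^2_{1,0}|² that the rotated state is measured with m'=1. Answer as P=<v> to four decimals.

Split into d^2_{1,0}(β=2.2526) × two z-phases.
With c≡cos(β/2)=0.430003 and s≡sin(β/2)=0.902827, N=[6·1·2·2]^{1/2}=4.898979
The bounds max(0,m−m')=0 and min(l+m,l−m')=1 give 2 terms
  k=0: (−1)^1·4.8990/(2)·0.4300^3·0.9028^1 = -0.175831
  k=1: (−1)^2·4.8990/(2)·0.4300^1·0.9028^3 = +0.775107
d^2_{1,0}(2.2526) = -0.175831 +0.775107 = +0.599276
|D^2_{1,0}|² = |d^2_{1,0}(β)|² = (+0.599276)² = 0.359131 (the z-rotation phases have unit modulus)

P=0.3591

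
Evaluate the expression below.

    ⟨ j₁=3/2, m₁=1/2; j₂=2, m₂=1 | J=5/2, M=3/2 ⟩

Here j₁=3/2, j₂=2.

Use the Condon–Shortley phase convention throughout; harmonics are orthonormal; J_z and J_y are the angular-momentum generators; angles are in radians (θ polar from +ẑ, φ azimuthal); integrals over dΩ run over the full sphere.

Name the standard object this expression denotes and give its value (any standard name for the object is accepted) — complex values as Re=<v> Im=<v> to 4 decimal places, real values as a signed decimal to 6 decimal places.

This is a Clebsch–Gordan (vector-coupling) coefficient.
triangle: 1!*2!*3!/7! = 12/5040
(j±m)!: 2!*1!*3!*1!*4!*1! = 288
prefactor² = (2J+1)*Δ*N² = 144/35
  k=0: +1/(0!*1!*1!*3!*1!*0!) = 1/6
  k=1: −1/(1!*0!*0!*2!*2!*1!) = -1/4
Σ = -1/12  ⇒  CG² = 144/35*(-1/12)² = 1/35
CG = −√(1/35) = -0.169031

Clebsch–Gordan coefficient, −√(1/35) ≈ -0.169031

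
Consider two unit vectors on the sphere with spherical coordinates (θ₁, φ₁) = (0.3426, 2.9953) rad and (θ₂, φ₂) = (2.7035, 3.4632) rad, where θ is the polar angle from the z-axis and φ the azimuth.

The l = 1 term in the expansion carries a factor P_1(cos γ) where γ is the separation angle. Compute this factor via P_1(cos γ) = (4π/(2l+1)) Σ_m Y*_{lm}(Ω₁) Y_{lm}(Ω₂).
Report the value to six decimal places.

-0.725743

Summing Y*_{l m}(θ₁,φ₁)·Y_{l m}(θ₂,φ₂) over m ∈ [−1, 1]; prefactor 4π/(2·1+1) = 4.188790:
  [-1]  conj(Y_{1,-1})(Ω₁) = -0.11482 + 0.01692j ; Y_{1,-1}(Ω₂) = -0.13905 + 0.04633j ; Δ = 0.01518 - 0.00767j
  [+0]  conj(Y_{1,0})(Ω₁) = 0.46021 + 0.00000j ; Y_{1,0}(Ω₂) = -0.44246 + 0.00000j ; Δ = -0.20362 + 0.00000j
  [+1]  conj(Y_{1,1})(Ω₁) = 0.11482 + 0.01692j ; Y_{1,1}(Ω₂) = 0.13905 + 0.04633j ; Δ = 0.01518 + 0.00767j
Σ over m = -0.17326 + 0.00000j; ×(4π/3) → -0.72574 + 0.00000j. Real part: -0.725743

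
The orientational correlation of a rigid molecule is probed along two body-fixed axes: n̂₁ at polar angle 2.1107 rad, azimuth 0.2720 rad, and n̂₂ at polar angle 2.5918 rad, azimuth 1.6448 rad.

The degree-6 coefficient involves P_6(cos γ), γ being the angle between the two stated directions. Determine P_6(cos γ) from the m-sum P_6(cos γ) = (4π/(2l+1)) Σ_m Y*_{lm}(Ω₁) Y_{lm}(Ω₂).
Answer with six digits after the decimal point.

0.301401

Summing Y*_{l m}(θ₁,φ₁)·Y_{l m}(θ₂,φ₂) over m ∈ [−6, 6]; prefactor 4π/(2·6+1) = 0.966644:
  term(m=-6) = -0.000707-0.001755i   from Y*(Ω₁)=-0.011768+0.192043i, Y(Ω₂)=-0.008878+0.004223i
  term(m=-5) = +0.018557-0.012180i   from Y*(Ω₁)=-0.083577-0.390593i, Y(Ω₂)=+0.020096+0.051810i
  term(m=-4) = +0.048133+0.048772i   from Y*(Ω₁)=+0.170969+0.326170i, Y(Ω₂)=+0.177980-0.054279i
  term(m=-3) = +0.004366-0.006465i   from Y*(Ω₁)=+0.013500+0.014352i, Y(Ω₂)=-0.087173-0.386180i
  term(m=-2) = +0.152875+0.063914i   from Y*(Ω₁)=-0.297751-0.180104i, Y(Ω₂)=-0.470958+0.070219i
  term(m=-1) = -0.002580+0.012857i   from Y*(Ω₁)=+0.109042+0.030413i, Y(Ω₂)=+0.008565+0.115523i
  term(m=+0) = -0.129489+0.000000i   from Y*(Ω₁)=+0.318661-0.000000i, Y(Ω₂)=-0.406353+0.000000i
  term(m=+1) = -0.002580-0.012857i   from Y*(Ω₁)=-0.109042+0.030413i, Y(Ω₂)=-0.008565+0.115523i
  term(m=+2) = +0.152875-0.063914i   from Y*(Ω₁)=-0.297751+0.180104i, Y(Ω₂)=-0.470958-0.070219i
  term(m=+3) = +0.004366+0.006465i   from Y*(Ω₁)=-0.013500+0.014352i, Y(Ω₂)=+0.087173-0.386180i
  term(m=+4) = +0.048133-0.048772i   from Y*(Ω₁)=+0.170969-0.326170i, Y(Ω₂)=+0.177980+0.054279i
  term(m=+5) = +0.018557+0.012180i   from Y*(Ω₁)=+0.083577-0.390593i, Y(Ω₂)=-0.020096+0.051810i
  term(m=+6) = -0.000707+0.001755i   from Y*(Ω₁)=-0.011768-0.192043i, Y(Ω₂)=-0.008878-0.004223i
Accumulated sum +0.311801+0.000000i; after 4π/(2l+1) scaling, +0.301401+0.000000i ⇒ P_6 = 0.301401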